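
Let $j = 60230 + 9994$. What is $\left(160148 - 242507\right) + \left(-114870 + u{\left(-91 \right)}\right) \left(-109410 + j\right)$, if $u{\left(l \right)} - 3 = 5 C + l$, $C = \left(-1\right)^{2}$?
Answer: $4504465899$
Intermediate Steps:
$C = 1$
$u{\left(l \right)} = 8 + l$ ($u{\left(l \right)} = 3 + \left(5 \cdot 1 + l\right) = 3 + \left(5 + l\right) = 8 + l$)
$j = 70224$
$\left(160148 - 242507\right) + \left(-114870 + u{\left(-91 \right)}\right) \left(-109410 + j\right) = \left(160148 - 242507\right) + \left(-114870 + \left(8 - 91\right)\right) \left(-109410 + 70224\right) = -82359 + \left(-114870 - 83\right) \left(-39186\right) = -82359 - -4504548258 = -82359 + 4504548258 = 4504465899$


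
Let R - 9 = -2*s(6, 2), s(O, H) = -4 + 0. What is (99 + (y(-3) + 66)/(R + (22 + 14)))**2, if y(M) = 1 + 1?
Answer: 28249225/2809 ≈ 10057.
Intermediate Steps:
s(O, H) = -4
R = 17 (R = 9 - 2*(-4) = 9 + 8 = 17)
y(M) = 2
(99 + (y(-3) + 66)/(R + (22 + 14)))**2 = (99 + (2 + 66)/(17 + (22 + 14)))**2 = (99 + 68/(17 + 36))**2 = (99 + 68/53)**2 = (5315/53)**2 = 28249225/2809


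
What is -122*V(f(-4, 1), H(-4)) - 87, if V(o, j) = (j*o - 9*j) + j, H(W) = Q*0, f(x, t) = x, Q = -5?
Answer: -87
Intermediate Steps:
H(W) = 0 (H(W) = -5*0 = 0)
V(o, j) = -8*j + j*o (V(o, j) = (-9*j + j*o) + j = -8*j + j*o)
-122*V(f(-4, 1), H(-4)) - 87 = -0*(-8 - 4) - 87 = -0*(-12) - 87 = -122*0 - 87 = 0 - 87 = -87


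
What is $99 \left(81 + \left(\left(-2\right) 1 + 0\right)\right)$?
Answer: $7821$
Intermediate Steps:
$99 \left(81 + \left(\left(-2\right) 1 + 0\right)\right) = 99 \left(81 + \left(-2 + 0\right)\right) = 99 \left(81 - 2\right) = 99 \cdot 79 = 7821$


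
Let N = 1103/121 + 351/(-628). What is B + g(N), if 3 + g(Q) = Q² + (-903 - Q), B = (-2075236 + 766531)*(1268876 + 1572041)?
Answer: -21467938153628951064379/5774176144 ≈ -3.7179e+12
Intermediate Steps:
B = -3717922282485 (B = -1308705*2840917 = -3717922282485)
N = 650213/75988 (N = 1103*(1/121) + 351*(-1/628) = 1103/121 - 351/628 = 650213/75988 ≈ 8.5568)
g(Q) = -906 + Q² - Q (g(Q) = -3 + (Q² + (-903 - Q)) = -3 + (-903 + Q² - Q) = -906 + Q² - Q)
B + g(N) = -3717922282485 + (-906 + (650213/75988)² - 1*650213/75988) = -3717922282485 + (-906 + 422776945369/5774176144 - 650213/75988) = -3717922282485 - 4858035026539/5774176144 = -21467938153628951064379/5774176144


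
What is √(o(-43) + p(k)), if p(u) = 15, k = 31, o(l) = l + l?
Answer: I*√71 ≈ 8.4261*I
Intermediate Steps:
o(l) = 2*l
√(o(-43) + p(k)) = √(2*(-43) + 15) = √(-86 + 15) = √(-71) = I*√71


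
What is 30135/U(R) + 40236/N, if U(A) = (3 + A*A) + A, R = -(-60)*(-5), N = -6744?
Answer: -94612763/16804362 ≈ -5.6302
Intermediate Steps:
R = -300 (R = -5*60 = -300)
U(A) = 3 + A + A**2 (U(A) = (3 + A**2) + A = 3 + A + A**2)
30135/U(R) + 40236/N = 30135/(3 - 300 + (-300)**2) + 40236/(-6744) = 30135/(3 - 300 + 90000) + 40236*(-1/6744) = 30135/89703 - 3353/562 = 30135*(1/89703) - 3353/562 = 10045/29901 - 3353/562 = -94612763/16804362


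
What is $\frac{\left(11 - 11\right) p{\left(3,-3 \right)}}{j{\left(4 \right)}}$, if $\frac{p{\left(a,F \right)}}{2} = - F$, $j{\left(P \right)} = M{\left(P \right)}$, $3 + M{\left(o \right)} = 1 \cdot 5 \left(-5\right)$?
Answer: $0$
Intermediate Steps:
$M{\left(o \right)} = -28$ ($M{\left(o \right)} = -3 + 1 \cdot 5 \left(-5\right) = -3 + 5 \left(-5\right) = -3 - 25 = -28$)
$j{\left(P \right)} = -28$
$p{\left(a,F \right)} = - 2 F$ ($p{\left(a,F \right)} = 2 \left(- F\right) = - 2 F$)
$\frac{\left(11 - 11\right) p{\left(3,-3 \right)}}{j{\left(4 \right)}} = \frac{\left(11 - 11\right) \left(\left(-2\right) \left(-3\right)\right)}{-28} = 0 \cdot 6 \left(- \frac{1}{28}\right) = 0 \left(- \frac{1}{28}\right) = 0$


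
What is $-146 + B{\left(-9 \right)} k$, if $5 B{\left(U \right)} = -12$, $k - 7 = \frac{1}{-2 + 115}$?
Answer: $- \frac{91994}{565} \approx -162.82$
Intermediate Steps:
$k = \frac{792}{113}$ ($k = 7 + \frac{1}{-2 + 115} = 7 + \frac{1}{113} = \frac{792}{113} \approx 7.0089$)
$B{\left(U \right)} = - \frac{12}{5}$ ($B{\left(U \right)} = \frac{1}{5} \left(-12\right) = - \frac{12}{5}$)
$-146 + B{\left(-9 \right)} k = -146 - \frac{9504}{565} = - \frac{91994}{565}$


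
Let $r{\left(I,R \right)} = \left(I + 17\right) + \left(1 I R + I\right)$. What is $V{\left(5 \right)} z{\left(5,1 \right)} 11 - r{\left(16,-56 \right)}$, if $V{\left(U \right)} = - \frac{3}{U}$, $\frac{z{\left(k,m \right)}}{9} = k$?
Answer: $550$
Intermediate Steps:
$z{\left(k,m \right)} = 9 k$
$r{\left(I,R \right)} = 17 + 2 I + I R$ ($r{\left(I,R \right)} = \left(17 + I\right) + \left(I R + I\right) = \left(17 + I\right) + \left(I + I R\right) = 17 + 2 I + I R$)
$V{\left(5 \right)} z{\left(5,1 \right)} 11 - r{\left(16,-56 \right)} = - \frac{3}{5} \cdot 9 \cdot 5 \cdot 11 - \left(17 + 2 \cdot 16 + 16 \left(-56\right)\right) = \left(-3\right) \frac{1}{5} \cdot 45 \cdot 11 - \left(17 + 32 - 896\right) = \left(- \frac{3}{5}\right) 45 \cdot 11 - -847 = \left(-27\right) 11 + 847 = -297 + 847 = 550$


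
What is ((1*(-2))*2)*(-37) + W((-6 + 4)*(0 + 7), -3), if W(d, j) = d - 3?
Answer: 131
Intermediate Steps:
W(d, j) = -3 + d
((1*(-2))*2)*(-37) + W((-6 + 4)*(0 + 7), -3) = ((1*(-2))*2)*(-37) + (-3 + (-6 + 4)*(0 + 7)) = -2*2*(-37) + (-3 - 2*7) = -4*(-37) + (-3 - 14) = 148 - 17 = 131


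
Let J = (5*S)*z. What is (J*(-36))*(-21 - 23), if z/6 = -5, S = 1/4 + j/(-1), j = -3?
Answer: -772200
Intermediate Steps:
S = 13/4 (S = 1/4 - 3/(-1) = 1*(¼) - 3*(-1) = ¼ + 3 = 13/4 ≈ 3.2500)
z = -30 (z = 6*(-5) = -30)
J = -975/2 (J = (5*(13/4))*(-30) = (65/4)*(-30) = -975/2 ≈ -487.50)
(J*(-36))*(-21 - 23) = (-975/2*(-36))*(-21 - 23) = 17550*(-44) = -772200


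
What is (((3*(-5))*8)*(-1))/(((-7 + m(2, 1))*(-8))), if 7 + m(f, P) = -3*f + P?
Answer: 15/19 ≈ 0.78947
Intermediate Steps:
m(f, P) = -7 + P - 3*f (m(f, P) = -7 + (-3*f + P) = -7 + (P - 3*f) = -7 + P - 3*f)
(((3*(-5))*8)*(-1))/(((-7 + m(2, 1))*(-8))) = (((3*(-5))*8)*(-1))/(((-7 + (-7 + 1 - 3*2))*(-8))) = (-15*8*(-1))/(((-7 + (-7 + 1 - 6))*(-8))) = (-120*(-1))/(((-7 - 12)*(-8))) = 120/((-19*(-8))) = 120/152 = 120*(1/152) = 15/19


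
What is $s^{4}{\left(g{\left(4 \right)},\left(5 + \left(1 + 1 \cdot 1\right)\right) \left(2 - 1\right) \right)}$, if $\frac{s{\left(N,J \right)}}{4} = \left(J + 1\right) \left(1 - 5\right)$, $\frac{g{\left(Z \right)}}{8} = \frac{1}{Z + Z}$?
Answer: $268435456$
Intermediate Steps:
$g{\left(Z \right)} = \frac{4}{Z}$ ($g{\left(Z \right)} = \frac{8}{Z + Z} = \frac{8}{2 Z} = 8 \frac{1}{2 Z} = \frac{4}{Z}$)
$s{\left(N,J \right)} = -16 - 16 J$ ($s{\left(N,J \right)} = 4 \left(J + 1\right) \left(1 - 5\right) = 4 \left(1 + J\right) \left(-4\right) = 4 \left(-4 - 4 J\right) = -16 - 16 J$)
$s^{4}{\left(g{\left(4 \right)},\left(5 + \left(1 + 1 \cdot 1\right)\right) \left(2 - 1\right) \right)} = \left(-16 - 16 \left(5 + \left(1 + 1 \cdot 1\right)\right) \left(2 - 1\right)\right)^{4} = \left(-16 - 16 \left(5 + \left(1 + 1\right)\right) 1\right)^{4} = \left(-16 - 16 \left(5 + 2\right) 1\right)^{4} = \left(-16 - 16 \cdot 7 \cdot 1\right)^{4} = \left(-16 - 112\right)^{4} = \left(-128\right)^{4} = 268435456$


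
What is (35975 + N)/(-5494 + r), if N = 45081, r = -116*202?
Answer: -40528/14463 ≈ -2.8022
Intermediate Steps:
r = -23432
(35975 + N)/(-5494 + r) = (35975 + 45081)/(-5494 - 23432) = 81056/(-28926) = 81056*(-1/28926) = -40528/14463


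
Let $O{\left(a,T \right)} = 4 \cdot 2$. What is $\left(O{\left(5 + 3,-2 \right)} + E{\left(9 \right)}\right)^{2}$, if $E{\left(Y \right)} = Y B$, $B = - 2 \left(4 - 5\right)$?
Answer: $676$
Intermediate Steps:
$O{\left(a,T \right)} = 8$
$B = 2$ ($B = \left(-2\right) \left(-1\right) = 2$)
$E{\left(Y \right)} = 2 Y$ ($E{\left(Y \right)} = Y 2 = 2 Y$)
$\left(O{\left(5 + 3,-2 \right)} + E{\left(9 \right)}\right)^{2} = \left(8 + 2 \cdot 9\right)^{2} = \left(8 + 18\right)^{2} = 26^{2} = 676$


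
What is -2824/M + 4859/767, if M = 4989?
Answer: 22075543/3826563 ≈ 5.7690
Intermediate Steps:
-2824/M + 4859/767 = -2824/4989 + 4859/767 = 22075543/3826563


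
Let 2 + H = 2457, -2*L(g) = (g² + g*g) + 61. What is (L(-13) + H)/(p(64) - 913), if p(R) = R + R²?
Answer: 4511/6494 ≈ 0.69464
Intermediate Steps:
L(g) = -61/2 - g² (L(g) = -((g² + g*g) + 61)/2 = -((g² + g²) + 61)/2 = -(2*g² + 61)/2 = -(61 + 2*g²)/2 = -61/2 - g²)
H = 2455 (H = -2 + 2457 = 2455)
(L(-13) + H)/(p(64) - 913) = ((-61/2 - 1*(-13)²) + 2455)/(64*(1 + 64) - 913) = ((-61/2 - 1*169) + 2455)/(64*65 - 913) = ((-61/2 - 169) + 2455)/(4160 - 913) = (-399/2 + 2455)/3247 = (4511/2)*(1/3247) = 4511/6494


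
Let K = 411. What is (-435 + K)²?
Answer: 576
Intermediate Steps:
(-435 + K)² = (-435 + 411)² = (-24)² = 576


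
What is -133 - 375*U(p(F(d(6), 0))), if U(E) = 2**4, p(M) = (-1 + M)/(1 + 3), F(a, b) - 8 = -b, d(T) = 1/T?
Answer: -6133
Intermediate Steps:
F(a, b) = 8 - b
p(M) = -1/4 + M/4 (p(M) = (-1 + M)/4 = (-1 + M)*(1/4) = -1/4 + M/4)
U(E) = 16
-133 - 375*U(p(F(d(6), 0))) = -133 - 375*16 = -133 - 6000 = -6133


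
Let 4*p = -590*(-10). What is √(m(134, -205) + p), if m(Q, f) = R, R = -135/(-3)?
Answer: 4*√95 ≈ 38.987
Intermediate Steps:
R = 45 (R = -135*(-⅓) = 45)
m(Q, f) = 45
p = 1475 (p = (-590*(-10))/4 = (-59*(-100))/4 = (¼)*5900 = 1475)
√(m(134, -205) + p) = √(45 + 1475) = √1520 = 4*√95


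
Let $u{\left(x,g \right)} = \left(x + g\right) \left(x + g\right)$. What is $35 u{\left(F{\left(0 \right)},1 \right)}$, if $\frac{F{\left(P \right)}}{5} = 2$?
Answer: $4235$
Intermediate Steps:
$F{\left(P \right)} = 10$ ($F{\left(P \right)} = 5 \cdot 2 = 10$)
$u{\left(x,g \right)} = \left(g + x\right)^{2}$ ($u{\left(x,g \right)} = \left(g + x\right) \left(g + x\right) = \left(g + x\right)^{2}$)
$35 u{\left(F{\left(0 \right)},1 \right)} = 35 \left(1 + 10\right)^{2} = 35 \cdot 11^{2} = 35 \cdot 121 = 4235$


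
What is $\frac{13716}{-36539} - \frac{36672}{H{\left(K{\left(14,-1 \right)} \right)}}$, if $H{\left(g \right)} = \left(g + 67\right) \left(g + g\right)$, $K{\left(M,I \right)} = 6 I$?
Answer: $\frac{1816828}{36539} \approx 49.723$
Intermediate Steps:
$H{\left(g \right)} = 2 g \left(67 + g\right)$ ($H{\left(g \right)} = \left(67 + g\right) 2 g = 2 g \left(67 + g\right)$)
$\frac{13716}{-36539} - \frac{36672}{H{\left(K{\left(14,-1 \right)} \right)}} = \frac{13716}{-36539} - \frac{36672}{2 \cdot 6 \left(-1\right) \left(67 + 6 \left(-1\right)\right)} = 13716 \left(- \frac{1}{36539}\right) - \frac{36672}{2 \left(-6\right) \left(67 - 6\right)} = - \frac{13716}{36539} - \frac{36672}{2 \left(-6\right) 61} = - \frac{13716}{36539} - \frac{36672}{-732} = - \frac{13716}{36539} - - \frac{3056}{61} = - \frac{13716}{36539} + \frac{3056}{61} = \frac{1816828}{36539}$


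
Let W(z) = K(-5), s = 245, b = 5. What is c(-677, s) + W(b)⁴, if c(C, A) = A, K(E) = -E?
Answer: 870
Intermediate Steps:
W(z) = 5 (W(z) = -1*(-5) = 5)
c(-677, s) + W(b)⁴ = 245 + 5⁴ = 245 + 625 = 870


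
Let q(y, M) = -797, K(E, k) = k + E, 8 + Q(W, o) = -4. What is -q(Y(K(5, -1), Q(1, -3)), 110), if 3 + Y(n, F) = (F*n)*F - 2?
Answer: 797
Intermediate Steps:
Q(W, o) = -12 (Q(W, o) = -8 - 4 = -12)
K(E, k) = E + k
Y(n, F) = -5 + n*F**2 (Y(n, F) = -3 + ((F*n)*F - 2) = -3 + (n*F**2 - 2) = -3 + (-2 + n*F**2) = -5 + n*F**2)
-q(Y(K(5, -1), Q(1, -3)), 110) = -1*(-797) = 797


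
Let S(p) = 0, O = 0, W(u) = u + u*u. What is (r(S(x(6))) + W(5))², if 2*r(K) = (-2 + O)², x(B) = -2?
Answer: 1024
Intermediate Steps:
W(u) = u + u²
r(K) = 2 (r(K) = (-2 + 0)²/2 = (½)*(-2)² = (½)*4 = 2)
(r(S(x(6))) + W(5))² = (2 + 5*(1 + 5))² = (2 + 5*6)² = (2 + 30)² = 32² = 1024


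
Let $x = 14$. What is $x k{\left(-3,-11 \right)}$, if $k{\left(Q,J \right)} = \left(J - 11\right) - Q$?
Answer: $-266$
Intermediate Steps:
$k{\left(Q,J \right)} = -11 + J - Q$ ($k{\left(Q,J \right)} = \left(-11 + J\right) - Q = -11 + J - Q$)
$x k{\left(-3,-11 \right)} = 14 \left(-11 - 11 - -3\right) = 14 \left(-11 - 11 + 3\right) = 14 \left(-19\right) = -266$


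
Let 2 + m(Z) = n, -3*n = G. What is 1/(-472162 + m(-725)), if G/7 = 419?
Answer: -3/1419425 ≈ -2.1135e-6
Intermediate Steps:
G = 2933 (G = 7*419 = 2933)
n = -2933/3 (n = -1/3*2933 = -2933/3 ≈ -977.67)
m(Z) = -2939/3 (m(Z) = -2 - 2933/3 = -2939/3)
1/(-472162 + m(-725)) = 1/(-472162 - 2939/3) = 1/(-1419425/3) = -3/1419425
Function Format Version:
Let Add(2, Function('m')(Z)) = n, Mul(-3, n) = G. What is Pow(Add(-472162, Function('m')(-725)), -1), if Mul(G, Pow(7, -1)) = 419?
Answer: Rational(-3, 1419425) ≈ -2.1135e-6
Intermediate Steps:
G = 2933 (G = Mul(7, 419) = 2933)
n = Rational(-2933, 3) (n = Mul(Rational(-1, 3), 2933) = Rational(-2933, 3) ≈ -977.67)
Function('m')(Z) = Rational(-2939, 3) (Function('m')(Z) = Add(-2, Rational(-2933, 3)) = Rational(-2939, 3))
Pow(Add(-472162, Function('m')(-725)), -1) = Pow(Add(-472162, Rational(-2939, 3)), -1) = Pow(Rational(-1419425, 3), -1) = Rational(-3, 1419425)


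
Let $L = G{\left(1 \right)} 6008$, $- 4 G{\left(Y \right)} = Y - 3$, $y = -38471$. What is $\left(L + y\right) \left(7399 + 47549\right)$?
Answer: $-1948840716$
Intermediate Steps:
$G{\left(Y \right)} = \frac{3}{4} - \frac{Y}{4}$ ($G{\left(Y \right)} = - \frac{Y - 3}{4} = - \frac{-3 + Y}{4} = \frac{3}{4} - \frac{Y}{4}$)
$L = 3004$ ($L = \left(\frac{3}{4} - \frac{1}{4}\right) 6008 = \frac{1}{2} \cdot 6008 = 3004$)
$\left(L + y\right) \left(7399 + 47549\right) = \left(3004 - 38471\right) \left(7399 + 47549\right) = \left(-35467\right) 54948 = -1948840716$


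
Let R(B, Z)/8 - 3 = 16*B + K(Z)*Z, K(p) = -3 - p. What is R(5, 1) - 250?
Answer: 382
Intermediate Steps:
R(B, Z) = 24 + 128*B + 8*Z*(-3 - Z) (R(B, Z) = 24 + 8*(16*B + (-3 - Z)*Z) = 24 + 8*(16*B + Z*(-3 - Z)) = 24 + (128*B + 8*Z*(-3 - Z)) = 24 + 128*B + 8*Z*(-3 - Z))
R(5, 1) - 250 = (24 + 128*5 - 8*1*(3 + 1)) - 250 = (24 + 640 - 8*1*4) - 250 = (24 + 640 - 32) - 250 = 632 - 250 = 382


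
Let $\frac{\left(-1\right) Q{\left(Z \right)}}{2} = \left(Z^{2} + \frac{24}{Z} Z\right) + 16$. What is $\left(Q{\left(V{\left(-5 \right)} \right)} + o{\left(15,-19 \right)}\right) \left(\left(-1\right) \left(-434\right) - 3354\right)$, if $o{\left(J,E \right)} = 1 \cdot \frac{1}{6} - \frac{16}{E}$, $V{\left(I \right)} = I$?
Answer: $\frac{21469300}{57} \approx 3.7665 \cdot 10^{5}$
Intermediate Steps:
$o{\left(J,E \right)} = \frac{1}{6} - \frac{16}{E}$ ($o{\left(J,E \right)} = 1 \cdot \frac{1}{6} - \frac{16}{E} = \frac{1}{6} - \frac{16}{E}$)
$Q{\left(Z \right)} = -80 - 2 Z^{2}$ ($Q{\left(Z \right)} = - 2 \left(\left(Z^{2} + \frac{24}{Z} Z\right) + 16\right) = - 2 \left(\left(Z^{2} + 24\right) + 16\right) = - 2 \left(\left(24 + Z^{2}\right) + 16\right) = - 2 \left(40 + Z^{2}\right) = -80 - 2 Z^{2}$)
$\left(Q{\left(V{\left(-5 \right)} \right)} + o{\left(15,-19 \right)}\right) \left(\left(-1\right) \left(-434\right) - 3354\right) = \left(\left(-80 - 2 \left(-5\right)^{2}\right) + \frac{-96 - 19}{6 \left(-19\right)}\right) \left(\left(-1\right) \left(-434\right) - 3354\right) = \left(\left(-80 - 50\right) + \frac{1}{6} \left(- \frac{1}{19}\right) \left(-115\right)\right) \left(434 - 3354\right) = \left(\left(-80 - 50\right) + \frac{115}{114}\right) \left(-2920\right) = \left(-130 + \frac{115}{114}\right) \left(-2920\right) = \left(- \frac{14705}{114}\right) \left(-2920\right) = \frac{21469300}{57}$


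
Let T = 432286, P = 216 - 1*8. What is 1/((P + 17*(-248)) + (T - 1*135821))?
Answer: 1/292457 ≈ 3.4193e-6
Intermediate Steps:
P = 208 (P = 216 - 8 = 208)
1/((P + 17*(-248)) + (T - 1*135821)) = 1/((208 + 17*(-248)) + (432286 - 1*135821)) = 1/((208 - 4216) + (432286 - 135821)) = 1/(-4008 + 296465) = 1/292457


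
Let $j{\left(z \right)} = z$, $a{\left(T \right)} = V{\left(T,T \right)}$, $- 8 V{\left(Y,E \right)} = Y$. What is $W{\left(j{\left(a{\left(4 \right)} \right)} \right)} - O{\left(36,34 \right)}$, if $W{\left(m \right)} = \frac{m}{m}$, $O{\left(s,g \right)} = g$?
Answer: $-33$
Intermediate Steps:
$V{\left(Y,E \right)} = - \frac{Y}{8}$
$a{\left(T \right)} = - \frac{T}{8}$
$W{\left(m \right)} = 1$
$W{\left(j{\left(a{\left(4 \right)} \right)} \right)} - O{\left(36,34 \right)} = 1 - 34 = -33$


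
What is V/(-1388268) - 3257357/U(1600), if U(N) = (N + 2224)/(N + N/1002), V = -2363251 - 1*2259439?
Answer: -37796997256778915/27704970342 ≈ -1.3643e+6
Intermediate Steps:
V = -4622690 (V = -2363251 - 2259439 = -4622690)
U(N) = 1002*(2224 + N)/(1003*N) (U(N) = (2224 + N)/(N + N*(1/1002)) = (2224 + N)/(N + N/1002) = (2224 + N)/((1003*N/1002)) = (2224 + N)*(1002/(1003*N)) = 1002*(2224 + N)/(1003*N))
V/(-1388268) - 3257357/U(1600) = -4622690/(-1388268) - 3257357*802400/(501*(2224 + 1600)) = -4622690*(-1/1388268) - 3257357/((1002/1003)*(1/1600)*3824) = 2311345/694134 - 3257357/119739/50150 = 2311345/694134 - 3257357*50150/119739 = 2311345/694134 - 163356453550/119739 = -37796997256778915/27704970342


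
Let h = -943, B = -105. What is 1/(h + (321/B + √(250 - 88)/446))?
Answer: -115263865360/109046203037927 - 2458575*√2/109046203037927 ≈ -0.0010571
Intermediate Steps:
1/(h + (321/B + √(250 - 88)/446)) = 1/(-943 + (321/(-105) + √(250 - 88)/446)) = 1/(-943 + (321*(-1/105) + √162*(1/446))) = 1/(-943 + (-107/35 + (9*√2)*(1/446))) = 1/(-943 + (-107/35 + 9*√2/446)) = 1/(-33112/35 + 9*√2/446)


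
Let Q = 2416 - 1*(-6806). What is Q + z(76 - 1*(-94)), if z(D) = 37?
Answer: 9259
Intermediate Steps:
Q = 9222 (Q = 2416 + 6806 = 9222)
Q + z(76 - 1*(-94)) = 9222 + 37 = 9259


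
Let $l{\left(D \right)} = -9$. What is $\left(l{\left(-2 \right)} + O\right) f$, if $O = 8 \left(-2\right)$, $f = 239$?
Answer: $-5975$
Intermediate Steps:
$O = -16$
$\left(l{\left(-2 \right)} + O\right) f = \left(-9 - 16\right) 239 = \left(-25\right) 239 = -5975$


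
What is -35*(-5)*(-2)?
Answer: -350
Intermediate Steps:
-35*(-5)*(-2) = 175*(-2) = -350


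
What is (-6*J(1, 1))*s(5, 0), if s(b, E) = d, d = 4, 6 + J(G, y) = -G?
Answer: 168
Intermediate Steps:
J(G, y) = -6 - G
s(b, E) = 4
(-6*J(1, 1))*s(5, 0) = -6*(-6 - 1*1)*4 = -6*(-6 - 1)*4 = -6*(-7)*4 = 42*4 = 168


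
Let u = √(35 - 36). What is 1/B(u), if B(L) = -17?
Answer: -1/17 ≈ -0.058824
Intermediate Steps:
u = I (u = √(-1) = I ≈ 1.0*I)
1/B(u) = 1/(-17) = -1/17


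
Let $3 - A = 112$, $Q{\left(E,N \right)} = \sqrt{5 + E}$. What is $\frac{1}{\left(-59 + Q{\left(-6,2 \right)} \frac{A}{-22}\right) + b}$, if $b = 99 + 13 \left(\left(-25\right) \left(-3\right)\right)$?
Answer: $\frac{491260}{498640781} - \frac{2398 i}{498640781} \approx 0.0009852 - 4.8091 \cdot 10^{-6} i$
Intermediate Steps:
$A = -109$ ($A = 3 - 112 = -109$)
$b = 1074$ ($b = 99 + 13 \cdot 75 = 99 + 975 = 1074$)
$\frac{1}{\left(-59 + Q{\left(-6,2 \right)} \frac{A}{-22}\right) + b} = \frac{1}{\left(-59 + \sqrt{5 - 6} \left(- \frac{109}{-22}\right)\right) + 1074} = \frac{1}{\left(-59 + \sqrt{-1} \left(\left(-109\right) \left(- \frac{1}{22}\right)\right)\right) + 1074} = \frac{1}{\left(-59 + i \frac{109}{22}\right) + 1074} = \frac{1}{\left(-59 + \frac{109 i}{22}\right) + 1074} = \frac{1}{1015 + \frac{109 i}{22}} = \frac{484 \left(1015 - \frac{109 i}{22}\right)}{498640781}$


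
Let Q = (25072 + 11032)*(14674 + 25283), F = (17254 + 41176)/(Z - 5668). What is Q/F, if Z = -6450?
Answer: -8740759012152/29215 ≈ -2.9919e+8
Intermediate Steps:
F = -29215/6059 (F = (17254 + 41176)/(-6450 - 5668) = 58430/(-12118) = 58430*(-1/12118) = -29215/6059 ≈ -4.8218)
Q = 1442607528 (Q = 36104*39957 = 1442607528)
Q/F = 1442607528/(-29215/6059) = 1442607528*(-6059/29215) = -8740759012152/29215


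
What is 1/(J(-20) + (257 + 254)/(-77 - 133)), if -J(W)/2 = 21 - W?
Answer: -30/2533 ≈ -0.011844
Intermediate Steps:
J(W) = -42 + 2*W (J(W) = -2*(21 - W) = -42 + 2*W)
1/(J(-20) + (257 + 254)/(-77 - 133)) = 1/((-42 + 2*(-20)) + (257 + 254)/(-77 - 133)) = 1/((-42 - 40) + 511/(-210)) = 1/(-82 + 511*(-1/210)) = 1/(-82 - 73/30) = 1/(-2533/30) = -30/2533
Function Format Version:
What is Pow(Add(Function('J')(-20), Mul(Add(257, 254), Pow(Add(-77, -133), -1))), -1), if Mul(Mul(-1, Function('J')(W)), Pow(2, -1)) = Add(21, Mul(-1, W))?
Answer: Rational(-30, 2533) ≈ -0.011844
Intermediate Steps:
Function('J')(W) = Add(-42, Mul(2, W)) (Function('J')(W) = Mul(-2, Add(21, Mul(-1, W))) = Add(-42, Mul(2, W)))
Pow(Add(Function('J')(-20), Mul(Add(257, 254), Pow(Add(-77, -133), -1))), -1) = Pow(Add(Add(-42, Mul(2, -20)), Mul(Add(257, 254), Pow(Add(-77, -133), -1))), -1) = Pow(Add(Add(-42, -40), Mul(511, Pow(-210, -1))), -1) = Pow(Add(-82, Mul(511, Rational(-1, 210))), -1) = Pow(Add(-82, Rational(-73, 30)), -1) = Pow(Rational(-2533, 30), -1) = Rational(-30, 2533)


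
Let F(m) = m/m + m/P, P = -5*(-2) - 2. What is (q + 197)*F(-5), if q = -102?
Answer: 285/8 ≈ 35.625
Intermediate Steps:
P = 8 (P = 10 - 2 = 8)
F(m) = 1 + m/8 (F(m) = m/m + m/8 = 1 + m*(⅛) = 1 + m/8)
(q + 197)*F(-5) = (-102 + 197)*(1 + (⅛)*(-5)) = 95*(1 - 5/8) = 95*(3/8) = 285/8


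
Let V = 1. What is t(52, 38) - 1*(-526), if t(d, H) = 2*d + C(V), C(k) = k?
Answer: 631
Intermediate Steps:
t(d, H) = 1 + 2*d (t(d, H) = 2*d + 1 = 1 + 2*d)
t(52, 38) - 1*(-526) = (1 + 2*52) - 1*(-526) = (1 + 104) + 526 = 105 + 526 = 631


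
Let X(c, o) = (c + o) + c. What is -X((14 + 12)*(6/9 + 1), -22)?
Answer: -194/3 ≈ -64.667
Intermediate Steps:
X(c, o) = o + 2*c
-X((14 + 12)*(6/9 + 1), -22) = -(-22 + 2*((14 + 12)*(6/9 + 1))) = -(-22 + 2*(26*(6*(⅑) + 1))) = -(-22 + 2*(26*(⅔ + 1))) = -(-22 + 2*(26*(5/3))) = -(-22 + 2*(130/3)) = -(-22 + 260/3) = -1*194/3 = -194/3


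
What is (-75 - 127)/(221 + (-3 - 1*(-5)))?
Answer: -202/223 ≈ -0.90583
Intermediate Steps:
(-75 - 127)/(221 + (-3 - 1*(-5))) = -202/(221 + (-3 + 5)) = -202/(221 + 2) = -202/223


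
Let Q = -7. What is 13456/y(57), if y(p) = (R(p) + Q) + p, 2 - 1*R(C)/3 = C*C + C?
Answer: -6728/4931 ≈ -1.3644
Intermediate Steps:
R(C) = 6 - 3*C - 3*C² (R(C) = 6 - 3*(C*C + C) = 6 - 3*(C² + C) = 6 - 3*(C + C²) = 6 + (-3*C - 3*C²) = 6 - 3*C - 3*C²)
y(p) = -1 - 3*p² - 2*p (y(p) = ((6 - 3*p - 3*p²) - 7) + p = (-1 - 3*p - 3*p²) + p = -1 - 3*p² - 2*p)
13456/y(57) = 13456/(-1 - 3*57² - 2*57) = 13456/(-1 - 3*3249 - 114) = 13456/(-1 - 9747 - 114) = 13456/(-9862) = 13456*(-1/9862) = -6728/4931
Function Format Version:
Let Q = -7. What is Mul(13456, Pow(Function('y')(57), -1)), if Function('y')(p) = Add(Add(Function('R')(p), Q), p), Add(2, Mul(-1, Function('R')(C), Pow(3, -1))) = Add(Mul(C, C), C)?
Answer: Rational(-6728, 4931) ≈ -1.3644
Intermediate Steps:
Function('R')(C) = Add(6, Mul(-3, C), Mul(-3, Pow(C, 2))) (Function('R')(C) = Add(6, Mul(-3, Add(Mul(C, C), C))) = Add(6, Mul(-3, Add(Pow(C, 2), C))) = Add(6, Mul(-3, Add(C, Pow(C, 2)))) = Add(6, Add(Mul(-3, C), Mul(-3, Pow(C, 2)))) = Add(6, Mul(-3, C), Mul(-3, Pow(C, 2))))
Function('y')(p) = Add(-1, Mul(-3, Pow(p, 2)), Mul(-2, p)) (Function('y')(p) = Add(Add(Add(6, Mul(-3, p), Mul(-3, Pow(p, 2))), -7), p) = Add(Add(-1, Mul(-3, p), Mul(-3, Pow(p, 2))), p) = Add(-1, Mul(-3, Pow(p, 2)), Mul(-2, p)))
Mul(13456, Pow(Function('y')(57), -1)) = Mul(13456, Pow(Add(-1, Mul(-3, Pow(57, 2)), Mul(-2, 57)), -1)) = Mul(13456, Pow(Add(-1, Mul(-3, 3249), -114), -1)) = Mul(13456, Pow(Add(-1, -9747, -114), -1)) = Mul(13456, Pow(-9862, -1)) = Mul(13456, Rational(-1, 9862)) = Rational(-6728, 4931)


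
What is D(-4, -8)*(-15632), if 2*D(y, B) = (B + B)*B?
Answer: -1000448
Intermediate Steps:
D(y, B) = B**2 (D(y, B) = ((B + B)*B)/2 = ((2*B)*B)/2 = (2*B**2)/2 = B**2)
D(-4, -8)*(-15632) = (-8)**2*(-15632) = 64*(-15632) = -1000448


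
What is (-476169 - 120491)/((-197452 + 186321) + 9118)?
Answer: 596660/2013 ≈ 296.40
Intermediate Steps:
(-476169 - 120491)/((-197452 + 186321) + 9118) = -596660/(-11131 + 9118) = -596660/(-2013) = -596660*(-1/2013) = 596660/2013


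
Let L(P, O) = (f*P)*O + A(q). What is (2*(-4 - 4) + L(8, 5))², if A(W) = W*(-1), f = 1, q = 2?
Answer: 484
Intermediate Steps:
A(W) = -W
L(P, O) = -2 + O*P (L(P, O) = (1*P)*O - 1*2 = P*O - 2 = O*P - 2 = -2 + O*P)
(2*(-4 - 4) + L(8, 5))² = (2*(-4 - 4) + (-2 + 5*8))² = (2*(-8) + (-2 + 40))² = (-16 + 38)² = 22² = 484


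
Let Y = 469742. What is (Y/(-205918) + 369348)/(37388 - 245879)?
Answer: -38027465861/21466024869 ≈ -1.7715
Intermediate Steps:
(Y/(-205918) + 369348)/(37388 - 245879) = (469742/(-205918) + 369348)/(37388 - 245879) = (469742*(-1/205918) + 369348)/(-208491) = (-234871/102959 + 369348)*(-1/208491) = (38027465861/102959)*(-1/208491) = -38027465861/21466024869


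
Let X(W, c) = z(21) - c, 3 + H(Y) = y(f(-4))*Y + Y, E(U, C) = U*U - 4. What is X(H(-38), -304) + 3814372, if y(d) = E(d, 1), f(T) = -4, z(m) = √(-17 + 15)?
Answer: 3814676 + I*√2 ≈ 3.8147e+6 + 1.4142*I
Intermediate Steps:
z(m) = I*√2 (z(m) = √(-2) = I*√2)
E(U, C) = -4 + U² (E(U, C) = U² - 4 = -4 + U²)
y(d) = -4 + d²
H(Y) = -3 + 13*Y (H(Y) = -3 + ((-4 + (-4)²)*Y + Y) = -3 + ((-4 + 16)*Y + Y) = -3 + (12*Y + Y) = -3 + 13*Y)
X(W, c) = -c + I*√2 (X(W, c) = I*√2 - c = -c + I*√2)
X(H(-38), -304) + 3814372 = (-1*(-304) + I*√2) + 3814372 = (304 + I*√2) + 3814372 = 3814676 + I*√2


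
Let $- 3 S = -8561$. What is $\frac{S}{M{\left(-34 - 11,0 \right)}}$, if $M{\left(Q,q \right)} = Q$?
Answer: $- \frac{8561}{135} \approx -63.415$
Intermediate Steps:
$S = \frac{8561}{3}$ ($S = \left(- \frac{1}{3}\right) \left(-8561\right) = \frac{8561}{3} \approx 2853.7$)
$\frac{S}{M{\left(-34 - 11,0 \right)}} = \frac{8561}{3 \left(-34 - 11\right)} = \frac{8561}{3 \left(-45\right)} = \frac{8561}{3} \left(- \frac{1}{45}\right) = - \frac{8561}{135}$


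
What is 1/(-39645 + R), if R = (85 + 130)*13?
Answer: -1/36850 ≈ -2.7137e-5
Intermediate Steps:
R = 2795 (R = 215*13 = 2795)
1/(-39645 + R) = 1/(-39645 + 2795) = 1/(-36850) = -1/36850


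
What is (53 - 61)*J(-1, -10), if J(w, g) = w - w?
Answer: 0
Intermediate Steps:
J(w, g) = 0
(53 - 61)*J(-1, -10) = (53 - 61)*0 = -8*0 = 0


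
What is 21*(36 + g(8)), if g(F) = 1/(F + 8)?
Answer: 12117/16 ≈ 757.31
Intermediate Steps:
g(F) = 1/(8 + F)
21*(36 + g(8)) = 21*(36 + 1/(8 + 8)) = 21*(36 + 1/16) = 21*(577/16) = 12117/16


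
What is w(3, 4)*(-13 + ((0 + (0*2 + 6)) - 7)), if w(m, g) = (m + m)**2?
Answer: -504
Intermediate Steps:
w(m, g) = 4*m**2 (w(m, g) = (2*m)**2 = 4*m**2)
w(3, 4)*(-13 + ((0 + (0*2 + 6)) - 7)) = (4*3**2)*(-13 + ((0 + (0*2 + 6)) - 7)) = (4*9)*(-13 + ((0 + (0 + 6)) - 7)) = 36*(-13 + ((0 + 6) - 7)) = 36*(-13 + (6 - 7)) = 36*(-13 - 1) = 36*(-14) = -504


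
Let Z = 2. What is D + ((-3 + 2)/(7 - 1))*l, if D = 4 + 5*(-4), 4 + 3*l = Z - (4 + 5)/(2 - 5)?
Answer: -289/18 ≈ -16.056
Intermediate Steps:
l = 1/3 (l = -4/3 + (2 - (4 + 5)/(2 - 5))/3 = -4/3 + (2 - 9/(-3))/3 = -4/3 + (2 - 9*(-1)/3)/3 = -4/3 + (2 - 1*(-3))/3 = -4/3 + (2 + 3)/3 = -4/3 + (1/3)*5 = -4/3 + 5/3 = 1/3 ≈ 0.33333)
D = -16 (D = 4 - 20 = -16)
D + ((-3 + 2)/(7 - 1))*l = -16 + ((-3 + 2)/(7 - 1))*(1/3) = -16 - 1/6*(1/3) = -16 - 1*1/6*(1/3) = -16 - 1/6*1/3 = -16 - 1/18 = -289/18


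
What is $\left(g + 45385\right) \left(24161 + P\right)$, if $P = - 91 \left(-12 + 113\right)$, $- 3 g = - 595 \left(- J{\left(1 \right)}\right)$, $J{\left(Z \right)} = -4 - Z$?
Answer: $694258700$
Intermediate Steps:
$g = \frac{2975}{3}$ ($g = - \frac{\left(-595\right) \left(- (-4 - 1)\right)}{3} = - \frac{\left(-595\right) \left(\left(-1\right) \left(-5\right)\right)}{3} = - \frac{\left(-595\right) 5}{3} = \left(- \frac{1}{3}\right) \left(-2975\right) = \frac{2975}{3} \approx 991.67$)
$P = -9191$ ($P = \left(-91\right) 101 = -9191$)
$\left(g + 45385\right) \left(24161 + P\right) = \left(\frac{2975}{3} + 45385\right) \left(24161 - 9191\right) = \frac{139130}{3} \cdot 14970 = 694258700$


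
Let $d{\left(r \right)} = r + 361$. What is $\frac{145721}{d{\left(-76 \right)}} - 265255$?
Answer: $- \frac{75451954}{285} \approx -2.6474 \cdot 10^{5}$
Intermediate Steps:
$d{\left(r \right)} = 361 + r$
$\frac{145721}{d{\left(-76 \right)}} - 265255 = \frac{145721}{361 - 76} - 265255 = \frac{145721}{285} - 265255 = - \frac{75451954}{285}$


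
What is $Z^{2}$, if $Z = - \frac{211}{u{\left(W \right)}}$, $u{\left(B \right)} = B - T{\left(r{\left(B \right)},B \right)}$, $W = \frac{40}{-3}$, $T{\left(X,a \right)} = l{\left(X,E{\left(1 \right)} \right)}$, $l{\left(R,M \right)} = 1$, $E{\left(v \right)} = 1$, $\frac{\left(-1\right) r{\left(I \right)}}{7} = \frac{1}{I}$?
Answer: $\frac{400689}{1849} \approx 216.71$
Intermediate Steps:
$r{\left(I \right)} = - \frac{7}{I}$
$T{\left(X,a \right)} = 1$
$W = - \frac{40}{3}$ ($W = 40 \left(- \frac{1}{3}\right) = - \frac{40}{3} \approx -13.333$)
$u{\left(B \right)} = -1 + B$ ($u{\left(B \right)} = B - 1 = -1 + B$)
$Z = \frac{633}{43}$ ($Z = - \frac{211}{-1 - \frac{40}{3}} = - \frac{211}{- \frac{43}{3}} = \left(-211\right) \left(- \frac{3}{43}\right) = \frac{633}{43} \approx 14.721$)
$Z^{2} = \left(\frac{633}{43}\right)^{2} = \frac{400689}{1849}$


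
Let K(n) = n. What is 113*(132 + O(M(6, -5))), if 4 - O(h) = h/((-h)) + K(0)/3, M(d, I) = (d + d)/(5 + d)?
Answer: 15481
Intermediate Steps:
M(d, I) = 2*d/(5 + d) (M(d, I) = (2*d)/(5 + d) = 2*d/(5 + d))
O(h) = 5 (O(h) = 4 - (h/((-h)) + 0/3) = 4 - (h*(-1/h) + 0*(⅓)) = 4 - (-1 + 0) = 4 - 1*(-1) = 4 + 1 = 5)
113*(132 + O(M(6, -5))) = 113*(132 + 5) = 113*137 = 15481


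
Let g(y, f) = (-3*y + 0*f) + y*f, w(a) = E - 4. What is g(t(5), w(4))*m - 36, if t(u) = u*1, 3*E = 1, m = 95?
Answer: -9608/3 ≈ -3202.7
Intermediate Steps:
E = 1/3 (E = (1/3)*1 = 1/3 ≈ 0.33333)
t(u) = u
w(a) = -11/3 (w(a) = 1/3 - 4 = -11/3)
g(y, f) = -3*y + f*y (g(y, f) = (-3*y + 0) + f*y = -3*y + f*y)
g(t(5), w(4))*m - 36 = (5*(-3 - 11/3))*95 - 36 = (5*(-20/3))*95 - 36 = -100/3*95 - 36 = -9500/3 - 36 = -9608/3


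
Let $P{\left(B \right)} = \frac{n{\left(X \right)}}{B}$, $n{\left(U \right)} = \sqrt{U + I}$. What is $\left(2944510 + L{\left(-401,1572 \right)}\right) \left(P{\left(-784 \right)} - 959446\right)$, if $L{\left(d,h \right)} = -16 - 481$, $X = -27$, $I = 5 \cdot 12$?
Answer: $-2824621496798 - \frac{2944013 \sqrt{33}}{784} \approx -2.8246 \cdot 10^{12}$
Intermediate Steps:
$I = 60$
$n{\left(U \right)} = \sqrt{60 + U}$ ($n{\left(U \right)} = \sqrt{U + 60} = \sqrt{60 + U}$)
$L{\left(d,h \right)} = -497$
$P{\left(B \right)} = \frac{\sqrt{33}}{B}$ ($P{\left(B \right)} = \frac{\sqrt{60 - 27}}{B} = \frac{\sqrt{33}}{B}$)
$\left(2944510 + L{\left(-401,1572 \right)}\right) \left(P{\left(-784 \right)} - 959446\right) = \left(2944510 - 497\right) \left(\frac{\sqrt{33}}{-784} - 959446\right) = 2944013 \left(\sqrt{33} \left(- \frac{1}{784}\right) - 959446\right) = 2944013 \left(- \frac{\sqrt{33}}{784} - 959446\right) = 2944013 \left(-959446 - \frac{\sqrt{33}}{784}\right) = -2824621496798 - \frac{2944013 \sqrt{33}}{784}$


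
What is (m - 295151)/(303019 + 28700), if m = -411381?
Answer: -706532/331719 ≈ -2.1299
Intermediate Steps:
(m - 295151)/(303019 + 28700) = (-411381 - 295151)/(303019 + 28700) = -706532/331719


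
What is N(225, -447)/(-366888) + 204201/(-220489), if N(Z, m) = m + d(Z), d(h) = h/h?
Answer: -37410279197/40447384116 ≈ -0.92491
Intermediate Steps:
d(h) = 1
N(Z, m) = 1 + m (N(Z, m) = m + 1 = 1 + m)
N(225, -447)/(-366888) + 204201/(-220489) = (1 - 447)/(-366888) + 204201/(-220489) = -446*(-1/366888) + 204201*(-1/220489) = 223/183444 - 204201/220489 = -37410279197/40447384116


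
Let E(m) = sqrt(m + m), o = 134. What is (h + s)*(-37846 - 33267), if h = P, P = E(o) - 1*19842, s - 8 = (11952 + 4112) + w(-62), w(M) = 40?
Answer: 265251490 - 142226*sqrt(67) ≈ 2.6409e+8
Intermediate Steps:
E(m) = sqrt(2)*sqrt(m) (E(m) = sqrt(2*m) = sqrt(2)*sqrt(m))
s = 16112 (s = 8 + ((11952 + 4112) + 40) = 8 + (16064 + 40) = 8 + 16104 = 16112)
P = -19842 + 2*sqrt(67) (P = sqrt(2)*sqrt(134) - 1*19842 = 2*sqrt(67) - 19842 = -19842 + 2*sqrt(67) ≈ -19826.)
h = -19842 + 2*sqrt(67) ≈ -19826.
(h + s)*(-37846 - 33267) = ((-19842 + 2*sqrt(67)) + 16112)*(-37846 - 33267) = (-3730 + 2*sqrt(67))*(-71113) = 265251490 - 142226*sqrt(67)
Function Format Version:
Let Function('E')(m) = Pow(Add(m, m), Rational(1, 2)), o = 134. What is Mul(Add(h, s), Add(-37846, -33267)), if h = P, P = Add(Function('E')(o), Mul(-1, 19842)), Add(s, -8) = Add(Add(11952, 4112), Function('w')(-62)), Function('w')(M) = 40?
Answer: Add(265251490, Mul(-142226, Pow(67, Rational(1, 2)))) ≈ 2.6409e+8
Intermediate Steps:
Function('E')(m) = Mul(Pow(2, Rational(1, 2)), Pow(m, Rational(1, 2))) (Function('E')(m) = Pow(Mul(2, m), Rational(1, 2)) = Mul(Pow(2, Rational(1, 2)), Pow(m, Rational(1, 2))))
s = 16112 (s = Add(8, Add(Add(11952, 4112), 40)) = Add(8, Add(16064, 40)) = Add(8, 16104) = 16112)
P = Add(-19842, Mul(2, Pow(67, Rational(1, 2)))) (P = Add(Mul(Pow(2, Rational(1, 2)), Pow(134, Rational(1, 2))), Mul(-1, 19842)) = Add(Mul(2, Pow(67, Rational(1, 2))), -19842) = Add(-19842, Mul(2, Pow(67, Rational(1, 2)))) ≈ -19826.)
h = Add(-19842, Mul(2, Pow(67, Rational(1, 2)))) ≈ -19826.
Mul(Add(h, s), Add(-37846, -33267)) = Mul(Add(Add(-19842, Mul(2, Pow(67, Rational(1, 2)))), 16112), Add(-37846, -33267)) = Mul(Add(-3730, Mul(2, Pow(67, Rational(1, 2)))), -71113) = Add(265251490, Mul(-142226, Pow(67, Rational(1, 2))))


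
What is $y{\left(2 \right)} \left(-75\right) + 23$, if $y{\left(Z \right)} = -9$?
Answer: $698$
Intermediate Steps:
$y{\left(2 \right)} \left(-75\right) + 23 = \left(-9\right) \left(-75\right) + 23 = 675 + 23 = 698$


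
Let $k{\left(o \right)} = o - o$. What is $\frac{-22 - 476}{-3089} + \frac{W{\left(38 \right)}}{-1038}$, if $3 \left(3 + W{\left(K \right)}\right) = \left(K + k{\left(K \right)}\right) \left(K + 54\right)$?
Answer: $- \frac{9220571}{9619146} \approx -0.95856$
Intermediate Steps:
$k{\left(o \right)} = 0$
$W{\left(K \right)} = -3 + \frac{K \left(54 + K\right)}{3}$ ($W{\left(K \right)} = -3 + \frac{\left(K + 0\right) \left(K + 54\right)}{3} = -3 + \frac{K \left(54 + K\right)}{3}$)
$\frac{-22 - 476}{-3089} + \frac{W{\left(38 \right)}}{-1038} = \frac{-22 - 476}{-3089} + \frac{-3 + 18 \cdot 38 + \frac{38^{2}}{3}}{-1038} = \left(-22 - 476\right) \left(- \frac{1}{3089}\right) + \left(-3 + 684 + \frac{1}{3} \cdot 1444\right) \left(- \frac{1}{1038}\right) = \left(-498\right) \left(- \frac{1}{3089}\right) + \left(-3 + 684 + \frac{1444}{3}\right) \left(- \frac{1}{1038}\right) = \frac{498}{3089} + \frac{3487}{3} \left(- \frac{1}{1038}\right) = \frac{498}{3089} - \frac{3487}{3114} = - \frac{9220571}{9619146}$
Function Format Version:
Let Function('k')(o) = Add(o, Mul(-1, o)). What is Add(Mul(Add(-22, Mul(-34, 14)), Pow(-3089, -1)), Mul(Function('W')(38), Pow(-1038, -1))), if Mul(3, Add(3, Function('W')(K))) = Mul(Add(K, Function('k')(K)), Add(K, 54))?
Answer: Rational(-9220571, 9619146) ≈ -0.95856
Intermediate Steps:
Function('k')(o) = 0
Function('W')(K) = Add(-3, Mul(Rational(1, 3), K, Add(54, K))) (Function('W')(K) = Add(-3, Mul(Rational(1, 3), Mul(Add(K, 0), Add(K, 54)))) = Add(-3, Mul(Rational(1, 3), Mul(K, Add(54, K)))) = Add(-3, Mul(Rational(1, 3), K, Add(54, K))))
Add(Mul(Add(-22, Mul(-34, 14)), Pow(-3089, -1)), Mul(Function('W')(38), Pow(-1038, -1))) = Add(Mul(Add(-22, Mul(-34, 14)), Pow(-3089, -1)), Mul(Add(-3, Mul(18, 38), Mul(Rational(1, 3), Pow(38, 2))), Pow(-1038, -1))) = Add(Mul(Add(-22, -476), Rational(-1, 3089)), Mul(Add(-3, 684, Mul(Rational(1, 3), 1444)), Rational(-1, 1038))) = Add(Mul(-498, Rational(-1, 3089)), Mul(Add(-3, 684, Rational(1444, 3)), Rational(-1, 1038))) = Add(Rational(498, 3089), Mul(Rational(3487, 3), Rational(-1, 1038))) = Add(Rational(498, 3089), Rational(-3487, 3114)) = Rational(-9220571, 9619146)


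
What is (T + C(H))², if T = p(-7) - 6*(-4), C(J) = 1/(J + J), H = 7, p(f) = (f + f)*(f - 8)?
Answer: 10738729/196 ≈ 54789.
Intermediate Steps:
p(f) = 2*f*(-8 + f) (p(f) = (2*f)*(-8 + f) = 2*f*(-8 + f))
C(J) = 1/(2*J)
T = 234 (T = 2*(-7)*(-8 - 7) - 6*(-4) = 2*(-7)*(-15) - 1*(-24) = 210 + 24 = 234)
(T + C(H))² = (234 + (½)/7)² = (234 + (½)*(⅐))² = (234 + 1/14)² = (3277/14)² = 10738729/196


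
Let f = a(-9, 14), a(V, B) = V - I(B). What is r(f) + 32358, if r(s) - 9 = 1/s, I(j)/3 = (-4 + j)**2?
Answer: 10001402/309 ≈ 32367.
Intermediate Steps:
I(j) = 3*(-4 + j)**2
a(V, B) = V - 3*(-4 + B)**2
f = -309 (f = -9 - 3*(-4 + 14)**2 = -9 - 3*10**2 = -9 - 3*100 = -9 - 300 = -309)
r(s) = 9 + 1/s
r(f) + 32358 = (9 + 1/(-309)) + 32358 = (9 - 1/309) + 32358 = 2780/309 + 32358 = 10001402/309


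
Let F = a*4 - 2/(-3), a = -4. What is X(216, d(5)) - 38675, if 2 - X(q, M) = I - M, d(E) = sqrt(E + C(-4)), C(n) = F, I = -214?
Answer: -38459 + I*sqrt(93)/3 ≈ -38459.0 + 3.2146*I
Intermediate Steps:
F = -46/3 (F = -4*4 - 2/(-3) = -16 - 2*(-1/3) = -16 + 2/3 = -46/3 ≈ -15.333)
C(n) = -46/3
d(E) = sqrt(-46/3 + E) (d(E) = sqrt(E - 46/3) = sqrt(-46/3 + E))
X(q, M) = 216 + M (X(q, M) = 2 - (-214 - M) = 2 + (214 + M) = 216 + M)
X(216, d(5)) - 38675 = (216 + sqrt(-138 + 9*5)/3) - 38675 = (216 + sqrt(-138 + 45)/3) - 38675 = (216 + sqrt(-93)/3) - 38675 = (216 + (I*sqrt(93))/3) - 38675 = (216 + I*sqrt(93)/3) - 38675 = -38459 + I*sqrt(93)/3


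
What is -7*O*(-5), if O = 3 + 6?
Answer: 315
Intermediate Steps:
O = 9
-7*O*(-5) = -7*9*(-5) = -63*(-5) = 315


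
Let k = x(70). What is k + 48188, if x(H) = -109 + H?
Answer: 48149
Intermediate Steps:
k = -39 (k = -109 + 70 = -39)
k + 48188 = -39 + 48188 = 48149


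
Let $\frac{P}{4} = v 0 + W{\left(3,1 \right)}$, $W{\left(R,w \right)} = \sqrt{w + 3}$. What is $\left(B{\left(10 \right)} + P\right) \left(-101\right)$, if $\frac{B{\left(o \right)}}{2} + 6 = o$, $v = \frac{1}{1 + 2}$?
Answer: $-1616$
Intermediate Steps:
$W{\left(R,w \right)} = \sqrt{3 + w}$
$v = \frac{1}{3} \approx 0.33333$
$B{\left(o \right)} = -12 + 2 o$
$P = 8$ ($P = 4 \left(\frac{1}{3} \cdot 0 + \sqrt{3 + 1}\right) = 4 \left(0 + \sqrt{4}\right) = 4 \left(0 + 2\right) = 4 \cdot 2 = 8$)
$\left(B{\left(10 \right)} + P\right) \left(-101\right) = \left(\left(-12 + 2 \cdot 10\right) + 8\right) \left(-101\right) = \left(\left(-12 + 20\right) + 8\right) \left(-101\right) = \left(8 + 8\right) \left(-101\right) = 16 \left(-101\right) = -1616$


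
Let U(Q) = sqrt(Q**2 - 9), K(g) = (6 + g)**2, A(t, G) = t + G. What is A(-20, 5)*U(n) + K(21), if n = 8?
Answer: 729 - 15*sqrt(55) ≈ 617.76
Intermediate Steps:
A(t, G) = G + t
U(Q) = sqrt(-9 + Q**2)
A(-20, 5)*U(n) + K(21) = (5 - 20)*sqrt(-9 + 8**2) + (6 + 21)**2 = -15*sqrt(-9 + 64) + 27**2 = -15*sqrt(55) + 729 = 729 - 15*sqrt(55)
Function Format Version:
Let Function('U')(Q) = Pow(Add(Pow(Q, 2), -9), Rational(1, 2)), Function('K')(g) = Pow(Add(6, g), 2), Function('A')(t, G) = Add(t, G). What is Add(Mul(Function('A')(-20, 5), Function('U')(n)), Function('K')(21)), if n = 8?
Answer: Add(729, Mul(-15, Pow(55, Rational(1, 2)))) ≈ 617.76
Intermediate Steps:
Function('A')(t, G) = Add(G, t)
Function('U')(Q) = Pow(Add(-9, Pow(Q, 2)), Rational(1, 2))
Add(Mul(Function('A')(-20, 5), Function('U')(n)), Function('K')(21)) = Add(Mul(Add(5, -20), Pow(Add(-9, Pow(8, 2)), Rational(1, 2))), Pow(Add(6, 21), 2)) = Add(Mul(-15, Pow(Add(-9, 64), Rational(1, 2))), Pow(27, 2)) = Add(Mul(-15, Pow(55, Rational(1, 2))), 729) = Add(729, Mul(-15, Pow(55, Rational(1, 2))))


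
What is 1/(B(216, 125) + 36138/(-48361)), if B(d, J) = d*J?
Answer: 48361/1305710862 ≈ 3.7038e-5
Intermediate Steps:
B(d, J) = J*d
1/(B(216, 125) + 36138/(-48361)) = 1/(125*216 + 36138/(-48361)) = 1/(27000 + 36138*(-1/48361)) = 1/(27000 - 36138/48361) = 1/(1305710862/48361) = 48361/1305710862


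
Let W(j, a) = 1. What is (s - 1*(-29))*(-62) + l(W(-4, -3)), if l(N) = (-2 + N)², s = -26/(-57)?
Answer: -104041/57 ≈ -1825.3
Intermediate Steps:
s = 26/57 (s = -26*(-1/57) = 26/57 ≈ 0.45614)
(s - 1*(-29))*(-62) + l(W(-4, -3)) = (26/57 - 1*(-29))*(-62) + (-2 + 1)² = (26/57 + 29)*(-62) + (-1)² = (1679/57)*(-62) + 1 = -104098/57 + 1 = -104041/57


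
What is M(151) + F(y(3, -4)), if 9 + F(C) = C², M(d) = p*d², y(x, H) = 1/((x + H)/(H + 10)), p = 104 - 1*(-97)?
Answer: 4583028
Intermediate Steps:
p = 201 (p = 104 + 97 = 201)
y(x, H) = (10 + H)/(H + x) (y(x, H) = 1/((H + x)/(10 + H)) = (10 + H)/(H + x))
M(d) = 201*d²
F(C) = -9 + C²
M(151) + F(y(3, -4)) = 201*151² + (-9 + ((10 - 4)/(-4 + 3))²) = 201*22801 + (-9 + (6/(-1))²) = 4583001 + (-9 + (-1*6)²) = 4583001 + (-9 + (-6)²) = 4583001 + (-9 + 36) = 4583001 + 27 = 4583028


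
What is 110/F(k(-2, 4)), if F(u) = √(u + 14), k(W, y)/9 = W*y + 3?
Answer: -110*I*√31/31 ≈ -19.757*I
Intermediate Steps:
k(W, y) = 27 + 9*W*y (k(W, y) = 9*(W*y + 3) = 9*(3 + W*y) = 27 + 9*W*y)
F(u) = √(14 + u)
110/F(k(-2, 4)) = 110/(√(14 + (27 + 9*(-2)*4))) = 110/(√(14 + (27 - 72))) = 110/(√(14 - 45)) = 110/(√(-31)) = 110/((I*√31)) = 110*(-I*√31/31) = -110*I*√31/31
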